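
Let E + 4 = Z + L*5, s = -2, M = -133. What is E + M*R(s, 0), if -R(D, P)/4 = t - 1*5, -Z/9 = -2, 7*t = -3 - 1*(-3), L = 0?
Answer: -2646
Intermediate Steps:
t = 0 (t = (-3 - 1*(-3))/7 = (-3 + 3)/7 = (1/7)*0 = 0)
Z = 18 (Z = -9*(-2) = 18)
R(D, P) = 20 (R(D, P) = -4*(0 - 1*5) = -4*(0 - 5) = -4*(-5) = 20)
E = 14 (E = -4 + (18 + 0*5) = -4 + (18 + 0) = -4 + 18 = 14)
E + M*R(s, 0) = 14 - 133*20 = 14 - 2660 = -2646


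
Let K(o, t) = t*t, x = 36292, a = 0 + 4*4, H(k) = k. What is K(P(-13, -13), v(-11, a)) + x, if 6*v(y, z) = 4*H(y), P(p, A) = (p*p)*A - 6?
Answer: 327112/9 ≈ 36346.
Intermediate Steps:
a = 16 (a = 0 + 16 = 16)
P(p, A) = -6 + A*p² (P(p, A) = p²*A - 6 = A*p² - 6 = -6 + A*p²)
v(y, z) = 2*y/3 (v(y, z) = (4*y)/6 = 2*y/3)
K(o, t) = t²
K(P(-13, -13), v(-11, a)) + x = ((⅔)*(-11))² + 36292 = (-22/3)² + 36292 = 484/9 + 36292 = 327112/9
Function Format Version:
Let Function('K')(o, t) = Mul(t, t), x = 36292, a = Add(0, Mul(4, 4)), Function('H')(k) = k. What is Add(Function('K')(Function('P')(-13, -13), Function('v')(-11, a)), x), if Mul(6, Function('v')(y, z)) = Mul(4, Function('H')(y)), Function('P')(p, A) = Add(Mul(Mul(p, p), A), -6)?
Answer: Rational(327112, 9) ≈ 36346.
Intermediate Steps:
a = 16 (a = Add(0, 16) = 16)
Function('P')(p, A) = Add(-6, Mul(A, Pow(p, 2))) (Function('P')(p, A) = Add(Mul(Pow(p, 2), A), -6) = Add(Mul(A, Pow(p, 2)), -6) = Add(-6, Mul(A, Pow(p, 2))))
Function('v')(y, z) = Mul(Rational(2, 3), y) (Function('v')(y, z) = Mul(Rational(1, 6), Mul(4, y)) = Mul(Rational(2, 3), y))
Function('K')(o, t) = Pow(t, 2)
Add(Function('K')(Function('P')(-13, -13), Function('v')(-11, a)), x) = Add(Pow(Mul(Rational(2, 3), -11), 2), 36292) = Add(Pow(Rational(-22, 3), 2), 36292) = Add(Rational(484, 9), 36292) = Rational(327112, 9)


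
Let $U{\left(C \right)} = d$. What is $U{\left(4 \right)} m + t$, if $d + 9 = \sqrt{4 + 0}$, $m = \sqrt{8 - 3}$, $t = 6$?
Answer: $6 - 7 \sqrt{5} \approx -9.6525$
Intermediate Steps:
$m = \sqrt{5} \approx 2.2361$
$d = -7$ ($d = -9 + \sqrt{4 + 0} = -9 + \sqrt{4} = -9 + 2 = -7$)
$U{\left(C \right)} = -7$
$U{\left(4 \right)} m + t = - 7 \sqrt{5} + 6 = 6 - 7 \sqrt{5}$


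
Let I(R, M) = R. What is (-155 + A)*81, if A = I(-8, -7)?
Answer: -13203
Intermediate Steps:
A = -8
(-155 + A)*81 = (-155 - 8)*81 = -163*81 = -13203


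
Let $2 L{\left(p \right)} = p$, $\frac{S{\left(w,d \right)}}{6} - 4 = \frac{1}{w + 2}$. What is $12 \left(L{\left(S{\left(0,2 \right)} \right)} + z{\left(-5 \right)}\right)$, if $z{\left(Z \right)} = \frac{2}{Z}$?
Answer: $\frac{786}{5} \approx 157.2$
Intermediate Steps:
$S{\left(w,d \right)} = 24 + \frac{6}{2 + w}$ ($S{\left(w,d \right)} = 24 + \frac{6}{w + 2} = 24 + \frac{6}{2 + w}$)
$L{\left(p \right)} = \frac{p}{2}$
$12 \left(L{\left(S{\left(0,2 \right)} \right)} + z{\left(-5 \right)}\right) = 12 \left(\frac{6 \frac{1}{2 + 0} \left(9 + 4 \cdot 0\right)}{2} + \frac{2}{-5}\right) = 12 \left(\frac{6 \cdot \frac{1}{2} \left(9 + 0\right)}{2} + 2 \left(- \frac{1}{5}\right)\right) = 12 \left(\frac{6 \cdot \frac{1}{2} \cdot 9}{2} - \frac{2}{5}\right) = 12 \left(\frac{1}{2} \cdot 27 - \frac{2}{5}\right) = 12 \left(\frac{27}{2} - \frac{2}{5}\right) = 12 \cdot \frac{131}{10} = \frac{786}{5}$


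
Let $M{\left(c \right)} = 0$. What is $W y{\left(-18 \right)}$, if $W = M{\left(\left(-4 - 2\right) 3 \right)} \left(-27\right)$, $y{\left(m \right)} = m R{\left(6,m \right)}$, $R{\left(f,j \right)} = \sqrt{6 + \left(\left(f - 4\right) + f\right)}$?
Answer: $0$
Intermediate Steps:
$R{\left(f,j \right)} = \sqrt{2 + 2 f}$ ($R{\left(f,j \right)} = \sqrt{6 + \left(\left(-4 + f\right) + f\right)} = \sqrt{6 + \left(-4 + 2 f\right)} = \sqrt{2 + 2 f}$)
$y{\left(m \right)} = m \sqrt{14}$ ($y{\left(m \right)} = m \sqrt{2 + 2 \cdot 6} = m \sqrt{2 + 12} = m \sqrt{14}$)
$W = 0$ ($W = 0 \left(-27\right) = 0$)
$W y{\left(-18 \right)} = 0 \left(- 18 \sqrt{14}\right) = 0$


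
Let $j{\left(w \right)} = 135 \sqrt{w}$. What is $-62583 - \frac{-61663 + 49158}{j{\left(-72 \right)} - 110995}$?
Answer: $- \frac{30843967473586}{492848089} - \frac{405162 i \sqrt{2}}{492848089} \approx -62583.0 - 0.0011626 i$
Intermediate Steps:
$-62583 - \frac{-61663 + 49158}{j{\left(-72 \right)} - 110995} = -62583 - \frac{-61663 + 49158}{135 \sqrt{-72} - 110995} = -62583 - - \frac{12505}{135 \cdot 6 i \sqrt{2} - 110995} = -62583 - - \frac{12505}{810 i \sqrt{2} - 110995} = -62583 - - \frac{12505}{-110995 + 810 i \sqrt{2}} = -62583 + \frac{12505}{-110995 + 810 i \sqrt{2}}$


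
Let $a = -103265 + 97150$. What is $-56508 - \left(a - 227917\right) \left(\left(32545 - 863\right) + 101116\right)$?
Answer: $31078925028$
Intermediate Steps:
$a = -6115$
$-56508 - \left(a - 227917\right) \left(\left(32545 - 863\right) + 101116\right) = -56508 - \left(-6115 - 227917\right) \left(\left(32545 - 863\right) + 101116\right) = -56508 - - 234032 \left(\left(32545 - 863\right) + 101116\right) = -56508 - - 234032 \left(31682 + 101116\right) = -56508 - \left(-234032\right) 132798 = -56508 - -31078981536 = -56508 + 31078981536 = 31078925028$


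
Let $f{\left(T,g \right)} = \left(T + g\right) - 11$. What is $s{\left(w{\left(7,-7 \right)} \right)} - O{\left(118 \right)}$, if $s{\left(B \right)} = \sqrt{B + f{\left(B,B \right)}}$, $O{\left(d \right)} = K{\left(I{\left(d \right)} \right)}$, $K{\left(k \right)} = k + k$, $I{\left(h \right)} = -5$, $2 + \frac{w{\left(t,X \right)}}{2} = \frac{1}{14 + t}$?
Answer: $10 + \frac{i \sqrt{1113}}{7} \approx 10.0 + 4.766 i$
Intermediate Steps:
$w{\left(t,X \right)} = -4 + \frac{2}{14 + t}$
$f{\left(T,g \right)} = -11 + T + g$
$K{\left(k \right)} = 2 k$
$O{\left(d \right)} = -10$ ($O{\left(d \right)} = 2 \left(-5\right) = -10$)
$s{\left(B \right)} = \sqrt{-11 + 3 B}$ ($s{\left(B \right)} = \sqrt{B + \left(-11 + B + B\right)} = \sqrt{B + \left(-11 + 2 B\right)} = \sqrt{-11 + 3 B}$)
$s{\left(w{\left(7,-7 \right)} \right)} - O{\left(118 \right)} = \sqrt{-11 + 3 \frac{2 \left(-27 - 14\right)}{14 + 7}} - -10 = \sqrt{-11 + 3 \frac{2 \left(-27 - 14\right)}{21}} + 10 = \sqrt{-11 + 3 \cdot 2 \cdot \frac{1}{21} \left(-41\right)} + 10 = \sqrt{-11 + 3 \left(- \frac{82}{21}\right)} + 10 = \sqrt{-11 - \frac{82}{7}} + 10 = \sqrt{- \frac{159}{7}} + 10 = \frac{i \sqrt{1113}}{7} + 10 = 10 + \frac{i \sqrt{1113}}{7}$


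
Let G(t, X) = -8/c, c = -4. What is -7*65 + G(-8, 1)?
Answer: -453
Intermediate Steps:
G(t, X) = 2 (G(t, X) = -8/(-4) = -8*(-¼) = 2)
-7*65 + G(-8, 1) = -7*65 + 2 = -455 + 2 = -453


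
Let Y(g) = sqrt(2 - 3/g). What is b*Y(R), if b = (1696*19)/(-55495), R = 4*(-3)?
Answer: -48336/55495 ≈ -0.87100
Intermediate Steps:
R = -12
b = -32224/55495 (b = 32224*(-1/55495) = -32224/55495 ≈ -0.58066)
b*Y(R) = -32224*sqrt(2 - 3/(-12))/55495 = -32224*sqrt(2 - 3*(-1/12))/55495 = -32224*sqrt(2 + 1/4)/55495 = -32224*sqrt(9/4)/55495 = -32224/55495*3/2 = -48336/55495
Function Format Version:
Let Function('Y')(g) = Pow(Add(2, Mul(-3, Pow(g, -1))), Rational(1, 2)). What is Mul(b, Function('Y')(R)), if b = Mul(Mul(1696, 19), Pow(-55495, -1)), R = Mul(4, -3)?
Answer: Rational(-48336, 55495) ≈ -0.87100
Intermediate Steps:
R = -12
b = Rational(-32224, 55495) (b = Mul(32224, Rational(-1, 55495)) = Rational(-32224, 55495) ≈ -0.58066)
Mul(b, Function('Y')(R)) = Mul(Rational(-32224, 55495), Pow(Add(2, Mul(-3, Pow(-12, -1))), Rational(1, 2))) = Mul(Rational(-32224, 55495), Pow(Add(2, Mul(-3, Rational(-1, 12))), Rational(1, 2))) = Mul(Rational(-32224, 55495), Pow(Add(2, Rational(1, 4)), Rational(1, 2))) = Mul(Rational(-32224, 55495), Pow(Rational(9, 4), Rational(1, 2))) = Mul(Rational(-32224, 55495), Rational(3, 2)) = Rational(-48336, 55495)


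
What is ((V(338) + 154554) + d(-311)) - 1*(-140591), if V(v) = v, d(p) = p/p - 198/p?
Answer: 91895722/311 ≈ 2.9548e+5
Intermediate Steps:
d(p) = 1 - 198/p
((V(338) + 154554) + d(-311)) - 1*(-140591) = ((338 + 154554) + (-198 - 311)/(-311)) - 1*(-140591) = (154892 - 1/311*(-509)) + 140591 = (154892 + 509/311) + 140591 = 48171921/311 + 140591 = 91895722/311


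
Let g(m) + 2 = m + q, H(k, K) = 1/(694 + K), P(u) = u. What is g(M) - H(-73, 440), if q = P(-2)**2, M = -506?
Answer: -571537/1134 ≈ -504.00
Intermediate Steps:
q = 4 (q = (-2)**2 = 4)
g(m) = 2 + m (g(m) = -2 + (m + 4) = -2 + (4 + m) = 2 + m)
g(M) - H(-73, 440) = (2 - 506) - 1/(694 + 440) = -504 - 1/1134 = -571537/1134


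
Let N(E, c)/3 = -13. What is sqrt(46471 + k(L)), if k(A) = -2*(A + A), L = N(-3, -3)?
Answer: sqrt(46627) ≈ 215.93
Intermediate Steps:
N(E, c) = -39 (N(E, c) = 3*(-13) = -39)
L = -39
k(A) = -4*A
sqrt(46471 + k(L)) = sqrt(46471 - 4*(-39)) = sqrt(46471 + 156) = sqrt(46627)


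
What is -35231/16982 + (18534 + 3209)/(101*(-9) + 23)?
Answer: -14301939/537359 ≈ -26.615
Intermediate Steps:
-35231/16982 + (18534 + 3209)/(101*(-9) + 23) = -35231*1/16982 + 21743/(-909 + 23) = -5033/2426 + 21743/(-886) = -5033/2426 + 21743*(-1/886) = -5033/2426 - 21743/886 = -14301939/537359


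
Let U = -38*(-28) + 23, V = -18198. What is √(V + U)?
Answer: I*√17111 ≈ 130.81*I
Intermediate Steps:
U = 1087 (U = 1064 + 23 = 1087)
√(V + U) = √(-18198 + 1087) = √(-17111) = I*√17111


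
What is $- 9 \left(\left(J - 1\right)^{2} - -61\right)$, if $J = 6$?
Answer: $-774$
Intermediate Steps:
$- 9 \left(\left(J - 1\right)^{2} - -61\right) = - 9 \left(\left(6 - 1\right)^{2} - -61\right) = - 9 \left(5^{2} + 61\right) = - 9 \left(25 + 61\right) = \left(-9\right) 86 = -774$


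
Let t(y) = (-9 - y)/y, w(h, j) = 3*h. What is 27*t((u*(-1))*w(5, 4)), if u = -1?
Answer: -216/5 ≈ -43.200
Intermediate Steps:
t(y) = (-9 - y)/y
27*t((u*(-1))*w(5, 4)) = 27*((-9 - (-1*(-1))*3*5)/(((-1*(-1))*(3*5)))) = 27*((-9 - 15)/((1*15))) = 27*((-9 - 1*15)/15) = 27*((-9 - 15)/15) = 27*((1/15)*(-24)) = 27*(-8/5) = -216/5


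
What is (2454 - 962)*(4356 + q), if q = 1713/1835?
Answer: 11928499716/1835 ≈ 6.5005e+6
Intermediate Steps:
q = 1713/1835 (q = 1713*(1/1835) = 1713/1835 ≈ 0.93351)
(2454 - 962)*(4356 + q) = (2454 - 962)*(4356 + 1713/1835) = 1492*(7994973/1835) = 11928499716/1835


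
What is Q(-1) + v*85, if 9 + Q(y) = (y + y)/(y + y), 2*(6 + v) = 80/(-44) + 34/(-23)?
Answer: -166499/253 ≈ -658.10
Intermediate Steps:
v = -1935/253 (v = -6 + (80/(-44) + 34/(-23))/2 = -6 + (80*(-1/44) + 34*(-1/23))/2 = -6 + (-20/11 - 34/23)/2 = -6 + (½)*(-834/253) = -6 - 417/253 = -1935/253 ≈ -7.6482)
Q(y) = -8 (Q(y) = -9 + (y + y)/(y + y) = -9 + (2*y)/((2*y)) = -9 + (2*y)*(1/(2*y)) = -9 + 1 = -8)
Q(-1) + v*85 = -8 - 1935/253*85 = -8 - 164475/253 = -166499/253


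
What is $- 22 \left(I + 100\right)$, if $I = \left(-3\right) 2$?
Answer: $-2068$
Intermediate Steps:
$I = -6$
$- 22 \left(I + 100\right) = - 22 \left(-6 + 100\right) = \left(-22\right) 94 = -2068$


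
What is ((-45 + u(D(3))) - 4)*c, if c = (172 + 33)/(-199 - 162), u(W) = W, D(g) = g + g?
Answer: 8815/361 ≈ 24.418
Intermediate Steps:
D(g) = 2*g
c = -205/361 (c = 205/(-361) = 205*(-1/361) = -205/361 ≈ -0.56787)
((-45 + u(D(3))) - 4)*c = ((-45 + 2*3) - 4)*(-205/361) = ((-45 + 6) - 4)*(-205/361) = (-39 - 4)*(-205/361) = -43*(-205/361) = 8815/361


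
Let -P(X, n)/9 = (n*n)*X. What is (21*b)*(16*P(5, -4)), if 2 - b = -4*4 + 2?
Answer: -3870720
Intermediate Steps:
P(X, n) = -9*X*n² (P(X, n) = -9*n*n*X = -9*n²*X = -9*X*n²)
b = 16 (b = 2 - (-4*4 + 2) = 2 - (-16 + 2) = 2 - 1*(-14) = 2 + 14 = 16)
(21*b)*(16*P(5, -4)) = (21*16)*(16*(-9*5*(-4)²)) = 336*(16*(-9*5*16)) = 336*(16*(-720)) = 336*(-11520) = -3870720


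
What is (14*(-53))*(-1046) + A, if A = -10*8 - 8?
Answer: 776044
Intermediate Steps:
A = -88 (A = -80 - 8 = -88)
(14*(-53))*(-1046) + A = (14*(-53))*(-1046) - 88 = -742*(-1046) - 88 = 776132 - 88 = 776044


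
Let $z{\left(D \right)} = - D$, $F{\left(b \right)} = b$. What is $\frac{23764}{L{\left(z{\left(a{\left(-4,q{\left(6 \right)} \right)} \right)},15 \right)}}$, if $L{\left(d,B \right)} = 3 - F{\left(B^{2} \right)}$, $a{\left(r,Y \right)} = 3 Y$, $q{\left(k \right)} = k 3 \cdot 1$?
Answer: $- \frac{11882}{111} \approx -107.05$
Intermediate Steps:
$q{\left(k \right)} = 3 k$ ($q{\left(k \right)} = 3 k 1 = 3 k$)
$L{\left(d,B \right)} = 3 - B^{2}$
$\frac{23764}{L{\left(z{\left(a{\left(-4,q{\left(6 \right)} \right)} \right)},15 \right)}} = \frac{23764}{3 - 15^{2}} = \frac{23764}{3 - 225} = \frac{23764}{-222} = 23764 \left(- \frac{1}{222}\right) = - \frac{11882}{111}$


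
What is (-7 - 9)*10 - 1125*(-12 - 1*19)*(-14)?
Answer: -488410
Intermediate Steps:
(-7 - 9)*10 - 1125*(-12 - 1*19)*(-14) = -16*10 - 1125*(-12 - 19)*(-14) = -160 - (-34875)*(-14) = -160 - 1125*434 = -160 - 488250 = -488410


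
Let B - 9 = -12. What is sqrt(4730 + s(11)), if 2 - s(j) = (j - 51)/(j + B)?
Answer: sqrt(4737) ≈ 68.826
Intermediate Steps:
B = -3 (B = 9 - 12 = -3)
s(j) = 2 - (-51 + j)/(-3 + j) (s(j) = 2 - (j - 51)/(j - 3) = 2 - (-51 + j)/(-3 + j))
sqrt(4730 + s(11)) = sqrt(4730 + (45 + 11)/(-3 + 11)) = sqrt(4730 + 56/8) = sqrt(4730 + (1/8)*56) = sqrt(4730 + 7) = sqrt(4737)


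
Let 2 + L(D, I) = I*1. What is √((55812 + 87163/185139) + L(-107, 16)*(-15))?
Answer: √211761696935211/61713 ≈ 235.80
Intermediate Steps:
L(D, I) = -2 + I (L(D, I) = -2 + I*1 = -2 + I)
√((55812 + 87163/185139) + L(-107, 16)*(-15)) = √((55812 + 87163/185139) + (-2 + 16)*(-15)) = √((55812 + 87163*(1/185139)) + 14*(-15)) = √((55812 + 87163/185139) - 210) = √(10333065031/185139 - 210) = √(10294185841/185139) = √211761696935211/61713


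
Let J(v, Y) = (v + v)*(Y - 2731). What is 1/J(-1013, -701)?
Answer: 1/6953232 ≈ 1.4382e-7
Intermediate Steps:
J(v, Y) = 2*v*(-2731 + Y) (J(v, Y) = (2*v)*(-2731 + Y) = 2*v*(-2731 + Y))
1/J(-1013, -701) = 1/(2*(-1013)*(-2731 - 701)) = 1/(2*(-1013)*(-3432)) = 1/6953232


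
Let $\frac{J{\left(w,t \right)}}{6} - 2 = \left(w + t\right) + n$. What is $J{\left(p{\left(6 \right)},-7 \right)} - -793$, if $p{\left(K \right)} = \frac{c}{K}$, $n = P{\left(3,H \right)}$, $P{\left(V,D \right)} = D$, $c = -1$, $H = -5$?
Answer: $732$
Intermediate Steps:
$n = -5$
$p{\left(K \right)} = - \frac{1}{K}$
$J{\left(w,t \right)} = -18 + 6 t + 6 w$ ($J{\left(w,t \right)} = 12 + 6 \left(\left(w + t\right) - 5\right) = 12 + 6 \left(\left(t + w\right) - 5\right) = 12 + 6 \left(-5 + t + w\right) = 12 + \left(-30 + 6 t + 6 w\right) = -18 + 6 t + 6 w$)
$J{\left(p{\left(6 \right)},-7 \right)} - -793 = \left(-18 + 6 \left(-7\right) + 6 \left(- \frac{1}{6}\right)\right) - -793 = \left(-18 - 42 + 6 \left(\left(-1\right) \frac{1}{6}\right)\right) + 793 = \left(-18 - 42 + 6 \left(- \frac{1}{6}\right)\right) + 793 = \left(-18 - 42 - 1\right) + 793 = -61 + 793 = 732$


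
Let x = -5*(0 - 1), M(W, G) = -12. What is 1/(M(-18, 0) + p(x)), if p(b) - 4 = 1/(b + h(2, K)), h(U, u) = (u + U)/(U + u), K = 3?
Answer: -6/47 ≈ -0.12766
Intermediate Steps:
h(U, u) = 1 (h(U, u) = (U + u)/(U + u) = 1)
x = 5 (x = -5*(-1) = 5)
p(b) = 4 + 1/(1 + b) (p(b) = 4 + 1/(b + 1) = 4 + 1/(1 + b))
1/(M(-18, 0) + p(x)) = 1/(-12 + (5 + 4*5)/(1 + 5)) = 1/(-12 + (5 + 20)/6) = 1/(-12 + (⅙)*25) = 1/(-12 + 25/6) = 1/(-47/6) = -6/47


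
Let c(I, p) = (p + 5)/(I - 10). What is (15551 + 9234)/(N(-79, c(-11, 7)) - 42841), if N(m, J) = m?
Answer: -4957/8584 ≈ -0.57747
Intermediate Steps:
c(I, p) = (5 + p)/(-10 + I)
(15551 + 9234)/(N(-79, c(-11, 7)) - 42841) = (15551 + 9234)/(-79 - 42841) = 24785/(-42920) = 24785*(-1/42920) = -4957/8584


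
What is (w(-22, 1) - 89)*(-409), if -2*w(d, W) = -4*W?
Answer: 35583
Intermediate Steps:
w(d, W) = 2*W (w(d, W) = -(-2)*W = 2*W)
(w(-22, 1) - 89)*(-409) = (2*1 - 89)*(-409) = (2 - 89)*(-409) = -87*(-409) = 35583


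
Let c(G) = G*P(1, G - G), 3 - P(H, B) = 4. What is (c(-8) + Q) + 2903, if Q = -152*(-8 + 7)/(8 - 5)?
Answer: 8885/3 ≈ 2961.7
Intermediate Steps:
P(H, B) = -1 (P(H, B) = 3 - 1*4 = 3 - 4 = -1)
c(G) = -G (c(G) = G*(-1) = -G)
Q = 152/3 (Q = -(-152)/3 = -152*(-1/3) = 152/3 ≈ 50.667)
(c(-8) + Q) + 2903 = (-1*(-8) + 152/3) + 2903 = (8 + 152/3) + 2903 = 176/3 + 2903 = 8885/3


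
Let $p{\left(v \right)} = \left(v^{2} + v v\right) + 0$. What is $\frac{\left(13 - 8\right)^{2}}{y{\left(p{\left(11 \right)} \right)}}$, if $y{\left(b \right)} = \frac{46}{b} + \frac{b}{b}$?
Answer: $\frac{3025}{144} \approx 21.007$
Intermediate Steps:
$p{\left(v \right)} = 2 v^{2}$ ($p{\left(v \right)} = \left(v^{2} + v^{2}\right) + 0 = 2 v^{2} + 0 = 2 v^{2}$)
$y{\left(b \right)} = 1 + \frac{46}{b}$ ($y{\left(b \right)} = \frac{46}{b} + 1 = 1 + \frac{46}{b}$)
$\frac{\left(13 - 8\right)^{2}}{y{\left(p{\left(11 \right)} \right)}} = \frac{\left(13 - 8\right)^{2}}{\frac{1}{2 \cdot 11^{2}} \left(46 + 2 \cdot 11^{2}\right)} = \frac{5^{2}}{\frac{1}{2 \cdot 121} \left(46 + 2 \cdot 121\right)} = \frac{25}{\frac{1}{242} \left(46 + 242\right)} = \frac{25}{\frac{1}{242} \cdot 288} = \frac{25}{\frac{144}{121}} = 25 \cdot \frac{121}{144} = \frac{3025}{144}$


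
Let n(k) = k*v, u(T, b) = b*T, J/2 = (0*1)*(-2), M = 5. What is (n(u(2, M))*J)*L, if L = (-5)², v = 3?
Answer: 0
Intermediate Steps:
J = 0 (J = 2*((0*1)*(-2)) = 2*(0*(-2)) = 2*0 = 0)
L = 25
u(T, b) = T*b
n(k) = 3*k (n(k) = k*3 = 3*k)
(n(u(2, M))*J)*L = ((3*(2*5))*0)*25 = ((3*10)*0)*25 = (30*0)*25 = 0*25 = 0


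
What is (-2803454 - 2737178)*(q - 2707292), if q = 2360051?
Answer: 1923934596312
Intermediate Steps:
(-2803454 - 2737178)*(q - 2707292) = (-2803454 - 2737178)*(2360051 - 2707292) = -5540632*(-347241) = 1923934596312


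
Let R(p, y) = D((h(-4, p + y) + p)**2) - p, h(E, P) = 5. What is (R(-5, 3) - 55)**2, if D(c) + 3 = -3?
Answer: 3136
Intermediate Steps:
D(c) = -6 (D(c) = -3 - 3 = -6)
R(p, y) = -6 - p
(R(-5, 3) - 55)**2 = ((-6 - 1*(-5)) - 55)**2 = ((-6 + 5) - 55)**2 = (-1 - 55)**2 = (-56)**2 = 3136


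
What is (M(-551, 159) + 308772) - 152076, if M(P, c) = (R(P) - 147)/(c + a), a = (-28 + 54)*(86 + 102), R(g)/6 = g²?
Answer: 792666171/5047 ≈ 1.5706e+5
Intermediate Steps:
R(g) = 6*g²
a = 4888 (a = 26*188 = 4888)
M(P, c) = (-147 + 6*P²)/(4888 + c) (M(P, c) = (6*P² - 147)/(c + 4888) = (-147 + 6*P²)/(4888 + c))
(M(-551, 159) + 308772) - 152076 = (3*(-49 + 2*(-551)²)/(4888 + 159) + 308772) - 152076 = (3*(-49 + 2*303601)/5047 + 308772) - 152076 = (3*(1/5047)*(-49 + 607202) + 308772) - 152076 = (3*(1/5047)*607153 + 308772) - 152076 = (1821459/5047 + 308772) - 152076 = 1560193743/5047 - 152076 = 792666171/5047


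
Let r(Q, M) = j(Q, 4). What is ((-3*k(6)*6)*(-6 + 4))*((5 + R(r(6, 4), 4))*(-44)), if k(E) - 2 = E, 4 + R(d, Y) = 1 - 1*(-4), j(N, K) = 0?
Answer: -76032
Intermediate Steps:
r(Q, M) = 0
R(d, Y) = 1 (R(d, Y) = -4 + (1 - 1*(-4)) = -4 + (1 + 4) = -4 + 5 = 1)
k(E) = 2 + E
((-3*k(6)*6)*(-6 + 4))*((5 + R(r(6, 4), 4))*(-44)) = ((-3*(2 + 6)*6)*(-6 + 4))*((5 + 1)*(-44)) = ((-3*8*6)*(-2))*(6*(-44)) = (-24*6*(-2))*(-264) = -144*(-2)*(-264) = 288*(-264) = -76032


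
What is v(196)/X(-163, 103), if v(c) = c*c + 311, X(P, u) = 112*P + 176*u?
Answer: -38727/128 ≈ -302.55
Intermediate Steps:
v(c) = 311 + c² (v(c) = c² + 311 = 311 + c²)
v(196)/X(-163, 103) = (311 + 196²)/(112*(-163) + 176*103) = (311 + 38416)/(-18256 + 18128) = 38727/(-128) = 38727*(-1/128) = -38727/128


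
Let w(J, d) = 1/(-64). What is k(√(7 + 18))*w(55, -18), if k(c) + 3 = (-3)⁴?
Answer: -39/32 ≈ -1.2188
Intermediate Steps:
k(c) = 78 (k(c) = -3 + (-3)⁴ = -3 + 81 = 78)
w(J, d) = -1/64
k(√(7 + 18))*w(55, -18) = 78*(-1/64) = -39/32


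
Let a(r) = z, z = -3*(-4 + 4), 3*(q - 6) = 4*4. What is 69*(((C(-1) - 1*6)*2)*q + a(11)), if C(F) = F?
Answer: -10948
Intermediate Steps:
q = 34/3 (q = 6 + (4*4)/3 = 6 + (⅓)*16 = 6 + 16/3 = 34/3 ≈ 11.333)
z = 0 (z = -3*0 = 0)
a(r) = 0
69*(((C(-1) - 1*6)*2)*q + a(11)) = 69*(((-1 - 1*6)*2)*(34/3) + 0) = 69*(((-1 - 6)*2)*(34/3) + 0) = 69*(-7*2*(34/3) + 0) = 69*(-14*34/3 + 0) = 69*(-476/3 + 0) = 69*(-476/3) = -10948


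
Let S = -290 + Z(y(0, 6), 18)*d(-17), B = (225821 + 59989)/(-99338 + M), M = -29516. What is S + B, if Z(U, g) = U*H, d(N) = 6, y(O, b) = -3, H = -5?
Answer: -13028305/64427 ≈ -202.22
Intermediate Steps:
Z(U, g) = -5*U (Z(U, g) = U*(-5) = -5*U)
B = -142905/64427 (B = (225821 + 59989)/(-99338 - 29516) = 285810/(-128854) = 285810*(-1/128854) = -142905/64427 ≈ -2.2181)
S = -200 (S = -290 - 5*(-3)*6 = -290 + 15*6 = -290 + 90 = -200)
S + B = -200 - 142905/64427 = -13028305/64427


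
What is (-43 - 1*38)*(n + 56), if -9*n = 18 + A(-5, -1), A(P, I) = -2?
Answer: -4392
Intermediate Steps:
n = -16/9 (n = -(18 - 2)/9 = -1/9*16 = -16/9 ≈ -1.7778)
(-43 - 1*38)*(n + 56) = (-43 - 1*38)*(-16/9 + 56) = (-43 - 38)*(488/9) = -81*488/9 = -4392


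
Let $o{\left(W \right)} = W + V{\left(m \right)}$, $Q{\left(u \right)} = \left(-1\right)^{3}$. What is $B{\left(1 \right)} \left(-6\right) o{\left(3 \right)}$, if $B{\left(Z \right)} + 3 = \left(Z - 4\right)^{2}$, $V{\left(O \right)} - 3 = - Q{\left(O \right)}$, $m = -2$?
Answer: $-252$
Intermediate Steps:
$Q{\left(u \right)} = -1$
$V{\left(O \right)} = 4$ ($V{\left(O \right)} = 3 - -1 = 3 + 1 = 4$)
$B{\left(Z \right)} = -3 + \left(-4 + Z\right)^{2}$ ($B{\left(Z \right)} = -3 + \left(Z - 4\right)^{2} = -3 + \left(-4 + Z\right)^{2}$)
$o{\left(W \right)} = 4 + W$ ($o{\left(W \right)} = W + 4 = 4 + W$)
$B{\left(1 \right)} \left(-6\right) o{\left(3 \right)} = \left(-3 + \left(-4 + 1\right)^{2}\right) \left(-6\right) \left(4 + 3\right) = \left(-3 + \left(-3\right)^{2}\right) \left(-6\right) 7 = \left(-3 + 9\right) \left(-6\right) 7 = 6 \left(-6\right) 7 = \left(-36\right) 7 = -252$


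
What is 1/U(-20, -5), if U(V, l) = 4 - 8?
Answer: -¼ ≈ -0.25000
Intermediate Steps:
U(V, l) = -4
1/U(-20, -5) = 1/(-4) = -¼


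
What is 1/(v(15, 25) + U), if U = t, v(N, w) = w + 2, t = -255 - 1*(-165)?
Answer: -1/63 ≈ -0.015873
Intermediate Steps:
t = -90 (t = -255 + 165 = -90)
v(N, w) = 2 + w
U = -90
1/(v(15, 25) + U) = 1/((2 + 25) - 90) = 1/(27 - 90) = 1/(-63) = -1/63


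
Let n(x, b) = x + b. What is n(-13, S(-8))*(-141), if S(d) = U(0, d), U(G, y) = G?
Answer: 1833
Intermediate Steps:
S(d) = 0
n(x, b) = b + x
n(-13, S(-8))*(-141) = (0 - 13)*(-141) = -13*(-141) = 1833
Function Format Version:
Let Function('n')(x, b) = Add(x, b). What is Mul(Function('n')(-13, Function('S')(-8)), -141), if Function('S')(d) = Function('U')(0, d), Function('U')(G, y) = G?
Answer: 1833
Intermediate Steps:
Function('S')(d) = 0
Function('n')(x, b) = Add(b, x)
Mul(Function('n')(-13, Function('S')(-8)), -141) = Mul(Add(0, -13), -141) = Mul(-13, -141) = 1833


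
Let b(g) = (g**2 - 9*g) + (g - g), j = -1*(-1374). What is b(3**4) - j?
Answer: 4458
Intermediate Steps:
j = 1374
b(g) = g**2 - 9*g (b(g) = (g**2 - 9*g) + 0 = g**2 - 9*g)
b(3**4) - j = 3**4*(-9 + 3**4) - 1*1374 = 81*(-9 + 81) - 1374 = 81*72 - 1374 = 5832 - 1374 = 4458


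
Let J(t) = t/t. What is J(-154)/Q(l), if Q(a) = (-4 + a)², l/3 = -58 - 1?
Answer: 1/32761 ≈ 3.0524e-5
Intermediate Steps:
l = -177 (l = 3*(-58 - 1) = 3*(-59) = -177)
J(t) = 1
J(-154)/Q(l) = 1/(-4 - 177)² = 1/(-181)² = 1/32761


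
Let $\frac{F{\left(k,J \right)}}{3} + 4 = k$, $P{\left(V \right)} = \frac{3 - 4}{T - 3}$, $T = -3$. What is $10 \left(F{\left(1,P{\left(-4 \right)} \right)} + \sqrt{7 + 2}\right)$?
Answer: $-60$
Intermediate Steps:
$P{\left(V \right)} = \frac{1}{6}$ ($P{\left(V \right)} = \frac{3 - 4}{-3 - 3} = - \frac{1}{-6} = \left(-1\right) \left(- \frac{1}{6}\right) = \frac{1}{6}$)
$F{\left(k,J \right)} = -12 + 3 k$
$10 \left(F{\left(1,P{\left(-4 \right)} \right)} + \sqrt{7 + 2}\right) = 10 \left(\left(-12 + 3 \cdot 1\right) + \sqrt{7 + 2}\right) = 10 \left(\left(-12 + 3\right) + \sqrt{9}\right) = 10 \left(-9 + 3\right) = 10 \left(-6\right) = -60$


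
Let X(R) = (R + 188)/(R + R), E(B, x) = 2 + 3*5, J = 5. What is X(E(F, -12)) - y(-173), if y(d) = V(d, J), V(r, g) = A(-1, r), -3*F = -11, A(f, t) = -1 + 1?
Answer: 205/34 ≈ 6.0294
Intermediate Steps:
A(f, t) = 0
F = 11/3 (F = -⅓*(-11) = 11/3 ≈ 3.6667)
V(r, g) = 0
y(d) = 0
E(B, x) = 17 (E(B, x) = 2 + 15 = 17)
X(R) = (188 + R)/(2*R) (X(R) = (188 + R)/((2*R)) = (188 + R)*(1/(2*R)) = (188 + R)/(2*R))
X(E(F, -12)) - y(-173) = (½)*(188 + 17)/17 - 1*0 = (½)*(1/17)*205 + 0 = 205/34 + 0 = 205/34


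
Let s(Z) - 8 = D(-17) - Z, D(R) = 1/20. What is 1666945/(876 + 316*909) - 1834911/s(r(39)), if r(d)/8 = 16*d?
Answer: 306847158773/820557528 ≈ 373.95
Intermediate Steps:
r(d) = 128*d (r(d) = 8*(16*d) = 128*d)
D(R) = 1/20
s(Z) = 161/20 - Z (s(Z) = 8 + (1/20 - Z) = 161/20 - Z)
1666945/(876 + 316*909) - 1834911/s(r(39)) = 1666945/(876 + 316*909) - 1834911/(161/20 - 128*39) = 1666945/(876 + 287244) - 1834911/(161/20 - 1*4992) = 1666945/288120 - 1834911/(161/20 - 4992) = 1666945*(1/288120) - 1834911/(-99679/20) = 47627/8232 - 1834911*(-20/99679) = 47627/8232 + 36698220/99679 = 306847158773/820557528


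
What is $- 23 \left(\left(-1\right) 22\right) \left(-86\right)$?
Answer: $-43516$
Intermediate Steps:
$- 23 \left(\left(-1\right) 22\right) \left(-86\right) = \left(-23\right) \left(-22\right) \left(-86\right) = 506 \left(-86\right) = -43516$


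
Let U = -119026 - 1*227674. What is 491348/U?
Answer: -122837/86675 ≈ -1.4172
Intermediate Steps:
U = -346700 (U = -119026 - 227674 = -346700)
491348/U = 491348/(-346700) = 491348*(-1/346700) = -122837/86675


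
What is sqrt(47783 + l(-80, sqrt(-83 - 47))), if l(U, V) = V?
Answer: sqrt(47783 + I*sqrt(130)) ≈ 218.59 + 0.026*I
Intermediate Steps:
sqrt(47783 + l(-80, sqrt(-83 - 47))) = sqrt(47783 + sqrt(-83 - 47)) = sqrt(47783 + sqrt(-130)) = sqrt(47783 + I*sqrt(130))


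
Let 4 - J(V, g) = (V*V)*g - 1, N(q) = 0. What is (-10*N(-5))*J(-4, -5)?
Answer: 0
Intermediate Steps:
J(V, g) = 5 - g*V**2 (J(V, g) = 4 - ((V*V)*g - 1) = 4 - (V**2*g - 1) = 4 - (g*V**2 - 1) = 4 - (-1 + g*V**2) = 4 + (1 - g*V**2) = 5 - g*V**2)
(-10*N(-5))*J(-4, -5) = (-10*0)*(5 - 1*(-5)*(-4)**2) = 0*(5 - 1*(-5)*16) = 0*(5 + 80) = 0*85 = 0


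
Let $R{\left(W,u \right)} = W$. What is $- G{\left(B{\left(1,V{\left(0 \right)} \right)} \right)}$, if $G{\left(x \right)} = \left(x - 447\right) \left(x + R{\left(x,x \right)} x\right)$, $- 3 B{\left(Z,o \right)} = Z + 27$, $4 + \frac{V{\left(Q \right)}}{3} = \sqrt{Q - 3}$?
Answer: $\frac{958300}{27} \approx 35493.0$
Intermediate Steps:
$V{\left(Q \right)} = -12 + 3 \sqrt{-3 + Q}$ ($V{\left(Q \right)} = -12 + 3 \sqrt{Q - 3} = -12 + 3 \sqrt{-3 + Q}$)
$B{\left(Z,o \right)} = -9 - \frac{Z}{3}$ ($B{\left(Z,o \right)} = - \frac{Z + 27}{3} = - \frac{27 + Z}{3} = -9 - \frac{Z}{3}$)
$G{\left(x \right)} = \left(-447 + x\right) \left(x + x^{2}\right)$ ($G{\left(x \right)} = \left(x - 447\right) \left(x + x x\right) = \left(-447 + x\right) \left(x + x^{2}\right)$)
$- G{\left(B{\left(1,V{\left(0 \right)} \right)} \right)} = - \left(-9 - \frac{1}{3}\right) \left(-447 + \left(-9 - \frac{1}{3}\right)^{2} - 446 \left(-9 - \frac{1}{3}\right)\right) = - \frac{\left(-28\right) \left(-447 + \left(- \frac{28}{3}\right)^{2} - - \frac{12488}{3}\right)}{3} = - \frac{\left(-28\right) \left(-447 + \frac{784}{9} + \frac{12488}{3}\right)}{3} = - \frac{\left(-28\right) 34225}{3 \cdot 9} = \left(-1\right) \left(- \frac{958300}{27}\right) = \frac{958300}{27}$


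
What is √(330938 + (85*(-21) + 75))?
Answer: 2*√82307 ≈ 573.78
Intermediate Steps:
√(330938 + (85*(-21) + 75)) = √(330938 + (-1785 + 75)) = √(330938 - 1710) = √329228 = 2*√82307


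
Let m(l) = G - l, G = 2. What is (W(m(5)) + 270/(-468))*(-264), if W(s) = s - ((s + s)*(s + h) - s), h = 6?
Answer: -39204/13 ≈ -3015.7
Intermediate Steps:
m(l) = 2 - l
W(s) = 2*s - 2*s*(6 + s) (W(s) = s - ((s + s)*(s + 6) - s) = s - ((2*s)*(6 + s) - s) = s - (2*s*(6 + s) - s) = s - (-s + 2*s*(6 + s)) = s + (s - 2*s*(6 + s)) = 2*s - 2*s*(6 + s))
(W(m(5)) + 270/(-468))*(-264) = (-2*(2 - 1*5)*(5 + (2 - 1*5)) + 270/(-468))*(-264) = (-2*(2 - 5)*(5 + (2 - 5)) + 270*(-1/468))*(-264) = (-2*(-3)*(5 - 3) - 15/26)*(-264) = (-2*(-3)*2 - 15/26)*(-264) = (12 - 15/26)*(-264) = (297/26)*(-264) = -39204/13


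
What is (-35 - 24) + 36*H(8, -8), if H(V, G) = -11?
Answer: -455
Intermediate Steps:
(-35 - 24) + 36*H(8, -8) = (-35 - 24) + 36*(-11) = -59 - 396 = -455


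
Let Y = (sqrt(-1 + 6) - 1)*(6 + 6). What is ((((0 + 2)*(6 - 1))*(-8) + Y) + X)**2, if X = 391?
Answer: 90121 + 7176*sqrt(5) ≈ 1.0617e+5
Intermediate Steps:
Y = -12 + 12*sqrt(5) (Y = (sqrt(5) - 1)*12 = (-1 + sqrt(5))*12 = -12 + 12*sqrt(5) ≈ 14.833)
((((0 + 2)*(6 - 1))*(-8) + Y) + X)**2 = ((((0 + 2)*(6 - 1))*(-8) + (-12 + 12*sqrt(5))) + 391)**2 = (((2*5)*(-8) + (-12 + 12*sqrt(5))) + 391)**2 = ((10*(-8) + (-12 + 12*sqrt(5))) + 391)**2 = ((-80 + (-12 + 12*sqrt(5))) + 391)**2 = ((-92 + 12*sqrt(5)) + 391)**2 = (299 + 12*sqrt(5))**2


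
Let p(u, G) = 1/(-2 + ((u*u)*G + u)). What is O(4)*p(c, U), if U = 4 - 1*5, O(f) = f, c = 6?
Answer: -⅛ ≈ -0.12500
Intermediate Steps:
U = -1 (U = 4 - 5 = -1)
p(u, G) = 1/(-2 + u + G*u²) (p(u, G) = 1/(-2 + (u²*G + u)) = 1/(-2 + (G*u² + u)) = 1/(-2 + (u + G*u²)) = 1/(-2 + u + G*u²))
O(4)*p(c, U) = 4/(-2 + 6 - 1*6²) = 4/(-2 + 6 - 1*36) = 4/(-2 + 6 - 36) = 4/(-32) = 4*(-1/32) = -⅛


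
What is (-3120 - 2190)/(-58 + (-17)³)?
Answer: 1770/1657 ≈ 1.0682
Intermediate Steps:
(-3120 - 2190)/(-58 + (-17)³) = -5310/(-58 - 4913) = -5310/(-4971) = -5310*(-1/4971) = 1770/1657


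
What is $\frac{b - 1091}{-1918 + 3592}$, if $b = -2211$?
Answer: $- \frac{1651}{837} \approx -1.9725$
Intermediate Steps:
$\frac{b - 1091}{-1918 + 3592} = \frac{-2211 - 1091}{-1918 + 3592} = - \frac{3302}{1674} = \left(-3302\right) \frac{1}{1674} = - \frac{1651}{837}$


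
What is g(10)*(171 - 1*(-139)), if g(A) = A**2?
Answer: 31000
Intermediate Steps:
g(10)*(171 - 1*(-139)) = 10**2*(171 - 1*(-139)) = 100*(171 + 139) = 100*310 = 31000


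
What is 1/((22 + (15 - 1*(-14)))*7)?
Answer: 1/357 ≈ 0.0028011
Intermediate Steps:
1/((22 + (15 - 1*(-14)))*7) = 1/((22 + (15 + 14))*7) = 1/((22 + 29)*7) = 1/(51*7) = 1/357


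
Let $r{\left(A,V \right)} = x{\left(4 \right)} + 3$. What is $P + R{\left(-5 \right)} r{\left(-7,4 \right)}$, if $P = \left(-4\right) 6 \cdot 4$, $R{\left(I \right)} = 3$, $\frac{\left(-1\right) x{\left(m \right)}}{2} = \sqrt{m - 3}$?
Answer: $-93$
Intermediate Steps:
$x{\left(m \right)} = - 2 \sqrt{-3 + m}$ ($x{\left(m \right)} = - 2 \sqrt{m - 3} = - 2 \sqrt{-3 + m}$)
$r{\left(A,V \right)} = 1$ ($r{\left(A,V \right)} = - 2 \sqrt{-3 + 4} + 3 = - 2 \sqrt{1} + 3 = \left(-2\right) 1 + 3 = -2 + 3 = 1$)
$P = -96$ ($P = \left(-24\right) 4 = -96$)
$P + R{\left(-5 \right)} r{\left(-7,4 \right)} = -96 + 3 \cdot 1 = -96 + 3 = -93$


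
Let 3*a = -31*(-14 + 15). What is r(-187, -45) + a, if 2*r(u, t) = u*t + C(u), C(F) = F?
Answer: 12311/3 ≈ 4103.7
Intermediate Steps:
r(u, t) = u/2 + t*u/2 (r(u, t) = (u*t + u)/2 = (t*u + u)/2 = (u + t*u)/2 = u/2 + t*u/2)
a = -31/3 (a = (-31*(-14 + 15))/3 = (-31*1)/3 = (1/3)*(-31) = -31/3 ≈ -10.333)
r(-187, -45) + a = (1/2)*(-187)*(1 - 45) - 31/3 = (1/2)*(-187)*(-44) - 31/3 = 4114 - 31/3 = 12311/3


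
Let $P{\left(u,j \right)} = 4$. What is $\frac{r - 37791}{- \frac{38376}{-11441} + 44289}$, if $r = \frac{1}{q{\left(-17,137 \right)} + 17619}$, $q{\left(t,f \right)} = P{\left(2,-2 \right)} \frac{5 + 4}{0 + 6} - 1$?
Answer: $- \frac{692730274373}{811903753800} \approx -0.85322$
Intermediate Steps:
$q{\left(t,f \right)} = 5$ ($q{\left(t,f \right)} = 4 \frac{5 + 4}{0 + 6} - 1 = 4 \cdot \frac{9}{6} - 1 = 4 \cdot 9 \cdot \frac{1}{6} - 1 = 4 \cdot \frac{3}{2} - 1 = 6 - 1 = 5$)
$r = \frac{1}{17624}$ ($r = \frac{1}{5 + 17619} = \frac{1}{17624} \approx 5.6741 \cdot 10^{-5}$)
$\frac{r - 37791}{- \frac{38376}{-11441} + 44289} = \frac{\frac{1}{17624} - 37791}{- \frac{38376}{-11441} + 44289} = - \frac{666028583}{17624 \left(\left(-38376\right) \left(- \frac{1}{11441}\right) + 44289\right)} = - \frac{666028583}{17624 \left(\frac{38376}{11441} + 44289\right)} = - \frac{666028583}{17624 \cdot \frac{506748825}{11441}} = \left(- \frac{666028583}{17624}\right) \frac{11441}{506748825} = - \frac{692730274373}{811903753800}$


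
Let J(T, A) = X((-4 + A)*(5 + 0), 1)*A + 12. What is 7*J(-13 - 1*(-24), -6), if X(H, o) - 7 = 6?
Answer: -462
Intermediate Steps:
X(H, o) = 13 (X(H, o) = 7 + 6 = 13)
J(T, A) = 12 + 13*A (J(T, A) = 13*A + 12 = 12 + 13*A)
7*J(-13 - 1*(-24), -6) = 7*(12 + 13*(-6)) = 7*(12 - 78) = 7*(-66) = -462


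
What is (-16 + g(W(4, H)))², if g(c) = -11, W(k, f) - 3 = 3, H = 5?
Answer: 729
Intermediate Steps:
W(k, f) = 6 (W(k, f) = 3 + 3 = 6)
(-16 + g(W(4, H)))² = (-16 - 11)² = (-27)² = 729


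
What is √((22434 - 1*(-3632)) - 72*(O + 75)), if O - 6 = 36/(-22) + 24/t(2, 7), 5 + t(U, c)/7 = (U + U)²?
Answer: √120532874/77 ≈ 142.58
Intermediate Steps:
t(U, c) = -35 + 28*U² (t(U, c) = -35 + 7*(U + U)² = -35 + 7*(2*U)² = -35 + 7*(4*U²) = -35 + 28*U²)
O = 360/77 (O = 6 + (36/(-22) + 24/(-35 + 28*2²)) = 6 + (36*(-1/22) + 24/(-35 + 28*4)) = 6 + (-18/11 + 24/(-35 + 112)) = 6 + (-18/11 + 24/77) = 6 - 102/77 = 360/77 ≈ 4.6753)
√((22434 - 1*(-3632)) - 72*(O + 75)) = √((22434 - 1*(-3632)) - 72*(360/77 + 75)) = √((22434 + 3632) - 72*6135/77) = √(26066 - 441720/77) = √(1565362/77) = √120532874/77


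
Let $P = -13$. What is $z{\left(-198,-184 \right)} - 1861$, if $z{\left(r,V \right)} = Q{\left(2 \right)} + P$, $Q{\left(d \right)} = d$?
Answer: $-1872$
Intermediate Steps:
$z{\left(r,V \right)} = -11$ ($z{\left(r,V \right)} = 2 - 13 = -11$)
$z{\left(-198,-184 \right)} - 1861 = -11 - 1861 = -1872$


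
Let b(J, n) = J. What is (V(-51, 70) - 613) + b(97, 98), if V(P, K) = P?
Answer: -567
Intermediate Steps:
(V(-51, 70) - 613) + b(97, 98) = (-51 - 613) + 97 = -664 + 97 = -567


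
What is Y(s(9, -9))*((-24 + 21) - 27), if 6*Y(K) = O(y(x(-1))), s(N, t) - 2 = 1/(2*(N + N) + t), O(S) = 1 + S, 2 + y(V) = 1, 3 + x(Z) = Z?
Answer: 0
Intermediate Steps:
x(Z) = -3 + Z
y(V) = -1 (y(V) = -2 + 1 = -1)
s(N, t) = 2 + 1/(t + 4*N) (s(N, t) = 2 + 1/(2*(N + N) + t) = 2 + 1/(2*(2*N) + t) = 2 + 1/(4*N + t) = 2 + 1/(t + 4*N))
Y(K) = 0 (Y(K) = (1 - 1)/6 = (⅙)*0 = 0)
Y(s(9, -9))*((-24 + 21) - 27) = 0*((-24 + 21) - 27) = 0*(-3 - 27) = 0*(-30) = 0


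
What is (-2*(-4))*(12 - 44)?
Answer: -256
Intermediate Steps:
(-2*(-4))*(12 - 44) = 8*(-32) = -256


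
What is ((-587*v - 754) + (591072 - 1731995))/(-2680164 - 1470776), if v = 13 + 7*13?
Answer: 240545/830188 ≈ 0.28975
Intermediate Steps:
v = 104 (v = 13 + 91 = 104)
((-587*v - 754) + (591072 - 1731995))/(-2680164 - 1470776) = ((-587*104 - 754) + (591072 - 1731995))/(-2680164 - 1470776) = ((-61048 - 754) - 1140923)/(-4150940) = (-61802 - 1140923)*(-1/4150940) = -1202725*(-1/4150940) = 240545/830188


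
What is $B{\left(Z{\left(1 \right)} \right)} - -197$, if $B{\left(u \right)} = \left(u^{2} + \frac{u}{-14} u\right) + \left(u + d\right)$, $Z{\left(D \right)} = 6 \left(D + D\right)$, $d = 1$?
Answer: $\frac{2406}{7} \approx 343.71$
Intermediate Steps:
$Z{\left(D \right)} = 12 D$ ($Z{\left(D \right)} = 6 \cdot 2 D = 12 D$)
$B{\left(u \right)} = 1 + u + \frac{13 u^{2}}{14}$ ($B{\left(u \right)} = \left(u^{2} + \frac{u}{-14} u\right) + \left(u + 1\right) = \left(u^{2} + u \left(- \frac{1}{14}\right) u\right) + \left(1 + u\right) = \left(u^{2} + - \frac{u}{14} u\right) + \left(1 + u\right) = \left(u^{2} - \frac{u^{2}}{14}\right) + \left(1 + u\right) = \frac{13 u^{2}}{14} + \left(1 + u\right) = 1 + u + \frac{13 u^{2}}{14}$)
$B{\left(Z{\left(1 \right)} \right)} - -197 = \left(1 + 12 \cdot 1 + \frac{13 \left(12 \cdot 1\right)^{2}}{14}\right) - -197 = \left(1 + 12 + \frac{13 \cdot 12^{2}}{14}\right) + 197 = \left(1 + 12 + \frac{13}{14} \cdot 144\right) + 197 = \left(1 + 12 + \frac{936}{7}\right) + 197 = \frac{1027}{7} + 197 = \frac{2406}{7}$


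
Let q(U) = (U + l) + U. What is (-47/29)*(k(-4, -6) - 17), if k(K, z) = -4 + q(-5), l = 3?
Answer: 1316/29 ≈ 45.379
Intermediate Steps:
q(U) = 3 + 2*U (q(U) = (U + 3) + U = (3 + U) + U = 3 + 2*U)
k(K, z) = -11 (k(K, z) = -4 + (3 + 2*(-5)) = -4 + (3 - 10) = -4 - 7 = -11)
(-47/29)*(k(-4, -6) - 17) = (-47/29)*(-11 - 17) = -47*1/29*(-28) = -47/29*(-28) = 1316/29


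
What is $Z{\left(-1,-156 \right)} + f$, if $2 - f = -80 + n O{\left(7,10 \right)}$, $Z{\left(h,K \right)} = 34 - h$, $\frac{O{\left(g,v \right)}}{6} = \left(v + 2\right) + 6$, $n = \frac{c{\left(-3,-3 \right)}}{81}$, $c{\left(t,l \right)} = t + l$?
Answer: $125$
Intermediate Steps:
$c{\left(t,l \right)} = l + t$
$n = - \frac{2}{27}$ ($n = \frac{-3 - 3}{81} = \left(-6\right) \frac{1}{81} = - \frac{2}{27} \approx -0.074074$)
$O{\left(g,v \right)} = 48 + 6 v$ ($O{\left(g,v \right)} = 6 \left(\left(v + 2\right) + 6\right) = 6 \left(\left(2 + v\right) + 6\right) = 6 \left(8 + v\right) = 48 + 6 v$)
$f = 90$ ($f = 2 - \left(-80 - \frac{2 \left(48 + 6 \cdot 10\right)}{27}\right) = 2 - \left(-80 - \frac{2 \left(48 + 60\right)}{27}\right) = 2 - \left(-80 - 8\right) = 2 - -88 = 2 + 88 = 90$)
$Z{\left(-1,-156 \right)} + f = \left(34 - -1\right) + 90 = \left(34 + 1\right) + 90 = 35 + 90 = 125$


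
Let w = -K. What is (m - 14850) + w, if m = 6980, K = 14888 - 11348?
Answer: -11410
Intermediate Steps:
K = 3540
w = -3540 (w = -1*3540 = -3540)
(m - 14850) + w = (6980 - 14850) - 3540 = -7870 - 3540 = -11410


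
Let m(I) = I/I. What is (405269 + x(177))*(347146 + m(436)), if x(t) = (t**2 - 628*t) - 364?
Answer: 112849852466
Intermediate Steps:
x(t) = -364 + t**2 - 628*t
m(I) = 1
(405269 + x(177))*(347146 + m(436)) = (405269 + (-364 + 177**2 - 628*177))*(347146 + 1) = (405269 + (-364 + 31329 - 111156))*347147 = (405269 - 80191)*347147 = 325078*347147 = 112849852466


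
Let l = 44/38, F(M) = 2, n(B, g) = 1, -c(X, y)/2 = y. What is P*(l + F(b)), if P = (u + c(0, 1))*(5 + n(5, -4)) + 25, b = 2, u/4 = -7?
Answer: -9300/19 ≈ -489.47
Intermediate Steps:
u = -28 (u = 4*(-7) = -28)
c(X, y) = -2*y
l = 22/19 (l = 44*(1/38) = 22/19 ≈ 1.1579)
P = -155 (P = (-28 - 2*1)*(5 + 1) + 25 = (-28 - 2)*6 + 25 = -30*6 + 25 = -180 + 25 = -155)
P*(l + F(b)) = -155*(22/19 + 2) = -155*60/19 = -9300/19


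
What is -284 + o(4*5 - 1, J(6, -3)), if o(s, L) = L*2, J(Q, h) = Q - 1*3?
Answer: -278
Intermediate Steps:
J(Q, h) = -3 + Q (J(Q, h) = Q - 3 = -3 + Q)
o(s, L) = 2*L
-284 + o(4*5 - 1, J(6, -3)) = -284 + 2*(-3 + 6) = -284 + 2*3 = -284 + 6 = -278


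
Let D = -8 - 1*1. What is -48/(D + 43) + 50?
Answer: 826/17 ≈ 48.588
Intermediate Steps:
D = -9 (D = -8 - 1 = -9)
-48/(D + 43) + 50 = -48/(-9 + 43) + 50 = -48/34 + 50 = -48*1/34 + 50 = -24/17 + 50 = 826/17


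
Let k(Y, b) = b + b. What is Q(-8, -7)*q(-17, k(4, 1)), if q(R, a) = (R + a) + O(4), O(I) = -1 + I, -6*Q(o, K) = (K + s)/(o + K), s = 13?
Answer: -4/5 ≈ -0.80000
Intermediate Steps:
Q(o, K) = -(13 + K)/(6*(K + o)) (Q(o, K) = -(K + 13)/(6*(o + K)) = -(13 + K)/(6*(K + o)))
k(Y, b) = 2*b
q(R, a) = 3 + R + a (q(R, a) = (R + a) + (-1 + 4) = (R + a) + 3 = 3 + R + a)
Q(-8, -7)*q(-17, k(4, 1)) = ((-13 - 1*(-7))/(6*(-7 - 8)))*(3 - 17 + 2*1) = ((1/6)*(-13 + 7)/(-15))*(3 - 17 + 2) = ((1/6)*(-1/15)*(-6))*(-12) = (1/15)*(-12) = -4/5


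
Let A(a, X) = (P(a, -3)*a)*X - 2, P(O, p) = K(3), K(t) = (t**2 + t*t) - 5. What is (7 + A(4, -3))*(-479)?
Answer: 72329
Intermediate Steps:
K(t) = -5 + 2*t**2 (K(t) = (t**2 + t**2) - 5 = 2*t**2 - 5 = -5 + 2*t**2)
P(O, p) = 13 (P(O, p) = -5 + 2*3**2 = -5 + 2*9 = -5 + 18 = 13)
A(a, X) = -2 + 13*X*a (A(a, X) = (13*a)*X - 2 = 13*X*a - 2 = -2 + 13*X*a)
(7 + A(4, -3))*(-479) = (7 + (-2 + 13*(-3)*4))*(-479) = (7 + (-2 - 156))*(-479) = (7 - 158)*(-479) = -151*(-479) = 72329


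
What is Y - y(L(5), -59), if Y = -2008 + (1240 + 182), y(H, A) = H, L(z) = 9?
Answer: -595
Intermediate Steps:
Y = -586 (Y = -2008 + 1422 = -586)
Y - y(L(5), -59) = -586 - 1*9 = -586 - 9 = -595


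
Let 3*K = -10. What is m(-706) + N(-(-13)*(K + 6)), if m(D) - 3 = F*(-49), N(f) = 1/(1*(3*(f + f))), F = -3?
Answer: 31201/208 ≈ 150.00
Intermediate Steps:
K = -10/3 (K = (⅓)*(-10) = -10/3 ≈ -3.3333)
N(f) = 1/(6*f) (N(f) = 1/(1*(3*(2*f))) = 1/(1*(6*f)) = 1/(6*f))
m(D) = 150 (m(D) = 3 - 3*(-49) = 3 + 147 = 150)
m(-706) + N(-(-13)*(K + 6)) = 150 + 1/(6*((-(-13)*(-10/3 + 6)))) = 150 + 1/(6*((-(-13)*8/3))) = 150 + 1/(6*((-1*(-104/3)))) = 150 + 1/(6*(104/3)) = 150 + (⅙)*(3/104) = 150 + 1/208 = 31201/208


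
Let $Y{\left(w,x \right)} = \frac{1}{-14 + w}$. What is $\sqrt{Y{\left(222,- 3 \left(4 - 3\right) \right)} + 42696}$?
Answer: $\frac{\sqrt{115449997}}{52} \approx 206.63$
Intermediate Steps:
$\sqrt{Y{\left(222,- 3 \left(4 - 3\right) \right)} + 42696} = \sqrt{\frac{1}{-14 + 222} + 42696} = \sqrt{\frac{1}{208} + 42696} = \sqrt{\frac{8880769}{208}} = \frac{\sqrt{115449997}}{52}$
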